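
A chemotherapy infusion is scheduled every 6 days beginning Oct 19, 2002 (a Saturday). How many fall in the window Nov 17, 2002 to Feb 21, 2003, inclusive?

Occurrences land 6·i days after Oct 19, 2002 for i = 0, 1, 2, …
Nov 17, 2002 is 29 days after the start; 29 ÷ 6 = 4 remainder 5; since the remainder is 5, round up to i = 5. First occurrence in the window: #6 on Nov 18, 2002 (5×6 = 30 days in).
Feb 21, 2003 is 125 days after the start; 125 ÷ 6 = 20 remainder 5. Last occurrence in the window: #21 on Feb 16, 2003.
Occurrences #6 through #21: 16 in total.

16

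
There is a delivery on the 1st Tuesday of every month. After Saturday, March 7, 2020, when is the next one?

March 2020 starts on a Sunday, so its 1st Tuesday is March 3, 2020 (2 days in).
That is not after March 7, 2020, so look at April 2020.
April 2020 starts on a Wednesday, so its 1st Tuesday is April 7, 2020 (6 days in).

April 7, 2020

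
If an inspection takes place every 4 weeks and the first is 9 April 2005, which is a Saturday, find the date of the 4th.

2 July 2005

The 4th occurrence is 3 intervals after the first: 3 × 28 = 84 days after 9 April 2005.
April has 30 days — 21 days to the end of April leaves 63.
May has 31 days (32 left).
June has 30 days (2 left).
2 days into July → 2 July 2005.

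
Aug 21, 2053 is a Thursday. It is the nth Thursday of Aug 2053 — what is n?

3rd

Day 21 falls in week ⌈21/7⌉ of the month.
Days 1–7 hold the 1st Thursday, 8–14 the 2nd, 15–21 the 3rd, 22–28 the 4th, 29–31 the 5th.
21 is in the range for the 3rd.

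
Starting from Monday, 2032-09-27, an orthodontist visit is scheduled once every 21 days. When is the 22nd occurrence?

The 22nd occurrence is 21 intervals after the first: 21 × 21 = 441 days after 2032-09-27.
September has 30 days — 3 days to the end of September leaves 438.
From end of September to end of 2032 is 92 days (346 left).
January has 31 days (315 left).
February has 28 days (287 left).
March has 31 days (256 left).
April has 30 days (226 left).
May has 31 days (195 left).
June has 30 days (165 left).
July has 31 days (134 left).
August has 31 days (103 left).
September has 30 days (73 left).
October has 31 days (42 left).
November has 30 days (12 left).
12 days into December → 2033-12-12.

2033-12-12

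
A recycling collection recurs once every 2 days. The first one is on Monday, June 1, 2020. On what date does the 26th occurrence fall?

The 26th occurrence is 25 intervals after the first: 25 × 2 = 50 days after June 1, 2020.
June has 30 days — 29 days to the end of June leaves 21.
21 days into July → July 21, 2020.

July 21, 2020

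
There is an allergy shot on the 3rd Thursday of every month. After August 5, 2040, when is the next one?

August 16, 2040

August 2040 starts on a Wednesday; its first Thursday is the 2nd, so the 3rd Thursday is the 16th — August 16, 2040.
August 16, 2040 is after August 5, 2040, so that is the next one.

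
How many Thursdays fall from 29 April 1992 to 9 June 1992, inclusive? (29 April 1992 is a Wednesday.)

6

29 April 1992 is a Wednesday; the first Thursday on or after it is 30 April 1992 (1 day later).
From 30 April 1992 to 9 June 1992: 0 + 31 + 9 = 40 days (rest of April, May, June).
40 ÷ 7 = 5 full weeks with remainder 5, so 5 more Thursdays after the first → 6.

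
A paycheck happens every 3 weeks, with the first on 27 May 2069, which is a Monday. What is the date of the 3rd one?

The 3rd occurrence is 2 intervals after the first: 2 × 21 = 42 days after 27 May 2069.
May has 31 days — 4 days to the end of May leaves 38.
June has 30 days (8 left).
8 days into July → 8 July 2069.

8 July 2069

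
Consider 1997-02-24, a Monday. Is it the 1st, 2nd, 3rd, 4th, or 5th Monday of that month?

Day 24 falls in week ⌈24/7⌉ of the month.
Days 1–7 hold the 1st Monday, 8–14 the 2nd, 15–21 the 3rd, 22–28 the 4th, 29–31 the 5th.
24 is in the range for the 4th.

4th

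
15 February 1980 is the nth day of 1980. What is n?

Days in months before February: 31 = 31.
Plus 15 days into February → day 46.

46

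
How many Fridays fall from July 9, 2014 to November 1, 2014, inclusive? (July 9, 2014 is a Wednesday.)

17

July 9, 2014 is a Wednesday; the first Friday on or after it is July 11, 2014 (2 days later).
From July 11, 2014 to November 1, 2014: 20 + 31 + 30 + 31 + 1 = 113 days (rest of July, August, September, October, November).
113 ÷ 7 = 16 full weeks with remainder 1, so 16 more Fridays after the first → 17.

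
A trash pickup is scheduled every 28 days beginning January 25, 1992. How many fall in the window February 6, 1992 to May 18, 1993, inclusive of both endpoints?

Occurrences land 28·i days after January 25, 1992 for i = 0, 1, 2, …
February 6, 1992 is 12 days after the start; 12 ÷ 28 = 0 remainder 12; since the remainder is 12, round up to i = 1. First occurrence in the window: #2 on February 22, 1992 (1×28 = 28 days in).
May 18, 1993 is 479 days after the start; 479 ÷ 28 = 17 remainder 3. Last occurrence in the window: #18 on May 15, 1993.
Occurrences #2 through #18: 17 in total.

17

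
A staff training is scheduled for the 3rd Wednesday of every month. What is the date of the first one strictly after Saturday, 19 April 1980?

April 1980 starts on a Tuesday; its first Wednesday is the 2nd, so the 3rd Wednesday is the 16th — 16 April 1980.
That is not after 19 April 1980, so look at May 1980.
May 1980 starts on a Thursday; its first Wednesday is the 7th, so the 3rd Wednesday is the 21st — 21 May 1980.

21 May 1980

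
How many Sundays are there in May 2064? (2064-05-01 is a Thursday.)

4

2064-05-01 is a Thursday; the first Sunday on or after it is 2064-05-04 (3 days later).
From 2064-05-04 to 2064-05-31 is 31 − 4 = 27 days.
27 ÷ 7 = 3 full weeks with remainder 6, so 3 more Sundays after the first → 4.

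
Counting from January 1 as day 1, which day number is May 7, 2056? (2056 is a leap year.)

Days in months before May: 31 + 29 + 31 + 30 = 121.
Plus 7 days into May → day 128.

128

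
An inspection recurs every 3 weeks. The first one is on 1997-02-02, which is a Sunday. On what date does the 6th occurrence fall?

1997-05-18

The 6th occurrence is 5 intervals after the first: 5 × 21 = 105 days after 1997-02-02.
February has 28 days — 26 days to the end of February leaves 79.
March has 31 days (48 left).
April has 30 days (18 left).
18 days into May → 1997-05-18.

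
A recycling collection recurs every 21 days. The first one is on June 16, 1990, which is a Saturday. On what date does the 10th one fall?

December 22, 1990

The 10th occurrence is 9 intervals after the first: 9 × 21 = 189 days after June 16, 1990.
June has 30 days — 14 days to the end of June leaves 175.
July has 31 days (144 left).
August has 31 days (113 left).
September has 30 days (83 left).
October has 31 days (52 left).
November has 30 days (22 left).
22 days into December → December 22, 1990.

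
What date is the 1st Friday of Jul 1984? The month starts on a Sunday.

Jul 1984 begins on a Sunday, so the first Friday is Jul 6 (5 days later).

Jul 6, 1984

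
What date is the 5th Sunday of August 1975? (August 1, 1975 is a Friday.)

31 August 1975

August 1975 begins on a Friday, so the first Sunday is August 3 (2 days later).
The 5th Sunday is 4 weeks later: 3 + 28 = 31.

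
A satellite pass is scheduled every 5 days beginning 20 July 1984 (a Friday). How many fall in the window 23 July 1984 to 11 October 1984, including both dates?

Occurrences land 5·i days after 20 July 1984 for i = 0, 1, 2, …
23 July 1984 is 3 days after the start; 3 ÷ 5 = 0 remainder 3; since the remainder is 3, round up to i = 1. First occurrence in the window: #2 on 25 July 1984 (1×5 = 5 days in).
11 October 1984 is 83 days after the start; 83 ÷ 5 = 16 remainder 3. Last occurrence in the window: #17 on 8 October 1984.
Occurrences #2 through #17: 16 in total.

16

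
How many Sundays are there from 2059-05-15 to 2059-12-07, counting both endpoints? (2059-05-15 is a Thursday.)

2059-05-15 is a Thursday; the first Sunday on or after it is 2059-05-18 (3 days later).
From 2059-05-18 to 2059-12-07: 13 + 30 + 31 + 31 + 30 + 31 + 30 + 7 = 203 days (rest of May, June, July, August, September, October, November, December).
203 ÷ 7 = 29 full weeks with remainder 0, so 29 more Sundays after the first → 30.

30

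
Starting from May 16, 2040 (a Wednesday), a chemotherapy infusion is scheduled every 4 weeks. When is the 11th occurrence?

Feb 20, 2041

The 11th occurrence is 10 intervals after the first: 10 × 28 = 280 days after May 16, 2040.
May has 31 days — 15 days to the end of May leaves 265.
Jun has 30 days (235 left).
Jul has 31 days (204 left).
Aug has 31 days (173 left).
Sep has 30 days (143 left).
Oct has 31 days (112 left).
Nov has 30 days (82 left).
Dec has 31 days (51 left).
Jan has 31 days (20 left).
20 days into Feb → Feb 20, 2041.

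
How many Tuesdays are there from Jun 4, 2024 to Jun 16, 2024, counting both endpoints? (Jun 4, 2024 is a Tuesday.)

2

Jun 4, 2024 is a Tuesday; the first Tuesday on or after it is Jun 4, 2024.
From Jun 4, 2024 to Jun 16, 2024 is 16 − 4 = 12 days.
12 ÷ 7 = 1 full weeks with remainder 5, so 1 more Tuesdays after the first → 2.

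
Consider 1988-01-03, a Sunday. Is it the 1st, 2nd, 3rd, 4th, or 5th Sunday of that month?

Day 3 falls in week ⌈3/7⌉ of the month.
Days 1–7 hold the 1st Sunday, 8–14 the 2nd, 15–21 the 3rd, 22–28 the 4th, 29–31 the 5th.
3 is in the range for the 1st.

1st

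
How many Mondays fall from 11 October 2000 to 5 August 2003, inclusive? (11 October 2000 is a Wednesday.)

11 October 2000 is a Wednesday; the first Monday on or after it is 16 October 2000 (5 days later).
From 16 October 2000 to 5 August 2003: 76 + 365 + 365 + 217 = 1023 days (rest of 2000, 2001, 2002, to 5 August 2003 in 2003).
1023 ÷ 7 = 146 full weeks with remainder 1, so 146 more Mondays after the first → 147.

147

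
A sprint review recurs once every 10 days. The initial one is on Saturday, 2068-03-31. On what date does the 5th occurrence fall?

The 5th occurrence is 4 intervals after the first: 4 × 10 = 40 days after 2068-03-31.
March has 31 days — 0 days to the end of March leaves 40.
April has 30 days (10 left).
10 days into May → 2068-05-10.

2068-05-10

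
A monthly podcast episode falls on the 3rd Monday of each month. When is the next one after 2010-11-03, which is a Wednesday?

November 2010 starts on a Monday; its first Monday is the 1st, so the 3rd Monday is the 15th — 2010-11-15.
2010-11-15 is after 2010-11-03, so that is the next one.

2010-11-15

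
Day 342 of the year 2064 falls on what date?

January has 31 days (342 − 31 = 311 remain).
February has 29 days (311 − 29 = 282 remain).
March has 31 days (282 − 31 = 251 remain).
April has 30 days (251 − 30 = 221 remain).
May has 31 days (221 − 31 = 190 remain).
June has 30 days (190 − 30 = 160 remain).
July has 31 days (160 − 31 = 129 remain).
August has 31 days (129 − 31 = 98 remain).
September has 30 days (98 − 30 = 68 remain).
October has 31 days (68 − 31 = 37 remain).
November has 30 days (37 − 30 = 7 remain).
7 into December → December 7.

7 December 2064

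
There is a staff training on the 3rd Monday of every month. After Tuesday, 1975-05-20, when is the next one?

May 1975 starts on a Thursday; its first Monday is the 5th, so the 3rd Monday is the 19th — 1975-05-19.
That is not after 1975-05-20, so look at June 1975.
June 1975 starts on a Sunday; its first Monday is the 2nd, so the 3rd Monday is the 16th — 1975-06-16.

1975-06-16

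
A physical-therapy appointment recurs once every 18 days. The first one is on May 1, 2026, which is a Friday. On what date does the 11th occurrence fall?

Oct 28, 2026

The 11th occurrence is 10 intervals after the first: 10 × 18 = 180 days after May 1, 2026.
May has 31 days — 30 days to the end of May leaves 150.
Jun has 30 days (120 left).
Jul has 31 days (89 left).
Aug has 31 days (58 left).
Sep has 30 days (28 left).
28 days into Oct → Oct 28, 2026.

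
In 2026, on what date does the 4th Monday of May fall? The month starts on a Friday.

25 May 2026

May 2026 begins on a Friday, so the first Monday is May 4 (3 days later).
The 4th Monday is 3 weeks later: 4 + 21 = 25.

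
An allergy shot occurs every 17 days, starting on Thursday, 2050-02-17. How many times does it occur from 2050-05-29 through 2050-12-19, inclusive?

12

Occurrences land 17·i days after 2050-02-17 for i = 0, 1, 2, …
2050-05-29 is 101 days after the start; 101 ÷ 17 = 5 remainder 16; since the remainder is 16, round up to i = 6. First occurrence in the window: #7 on 2050-05-30 (6×17 = 102 days in).
2050-12-19 is 305 days after the start; 305 ÷ 17 = 17 remainder 16. Last occurrence in the window: #18 on 2050-12-03.
Occurrences #7 through #18: 12 in total.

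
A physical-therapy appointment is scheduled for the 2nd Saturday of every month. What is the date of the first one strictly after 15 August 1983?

August 1983 starts on a Monday; its first Saturday is the 6th, so the 2nd Saturday is the 13th — 13 August 1983.
That is not after 15 August 1983, so look at September 1983.
September 1983 starts on a Thursday; its first Saturday is the 3rd, so the 2nd Saturday is the 10th — 10 September 1983.

10 September 1983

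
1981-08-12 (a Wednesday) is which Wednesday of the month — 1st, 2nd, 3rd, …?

Day 12 falls in week ⌈12/7⌉ of the month.
Days 1–7 hold the 1st Wednesday, 8–14 the 2nd, 15–21 the 3rd, 22–28 the 4th, 29–31 the 5th.
12 is in the range for the 2nd.

2nd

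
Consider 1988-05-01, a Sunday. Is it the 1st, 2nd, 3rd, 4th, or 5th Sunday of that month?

Day 1 falls in week ⌈1/7⌉ of the month.
Days 1–7 hold the 1st Sunday, 8–14 the 2nd, 15–21 the 3rd, 22–28 the 4th, 29–31 the 5th.
1 is in the range for the 1st.

1st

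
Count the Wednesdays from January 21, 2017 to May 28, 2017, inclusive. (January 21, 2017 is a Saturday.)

January 21, 2017 is a Saturday; the first Wednesday on or after it is January 25, 2017 (4 days later).
From January 25, 2017 to May 28, 2017: 6 + 28 + 31 + 30 + 28 = 123 days (rest of January, February, March, April, May).
123 ÷ 7 = 17 full weeks with remainder 4, so 17 more Wednesdays after the first → 18.

18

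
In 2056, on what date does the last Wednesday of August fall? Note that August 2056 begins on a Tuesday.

August 30, 2056

August 2056 begins on a Tuesday, so the first Wednesday is August 2 (1 day later).
August 2056 has 31 days. Adding weeks: 2, 9, 16, 23, 30 — the last one ≤ 31 is the 30th.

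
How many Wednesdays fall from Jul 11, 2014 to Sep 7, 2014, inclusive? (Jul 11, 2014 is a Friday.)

Jul 11, 2014 is a Friday; the first Wednesday on or after it is Jul 16, 2014 (5 days later).
From Jul 16, 2014 to Sep 7, 2014: 15 + 31 + 7 = 53 days (rest of Jul, Aug, Sep).
53 ÷ 7 = 7 full weeks with remainder 4, so 7 more Wednesdays after the first → 8.

8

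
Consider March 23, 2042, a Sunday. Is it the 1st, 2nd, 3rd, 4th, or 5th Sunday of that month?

4th

Day 23 falls in week ⌈23/7⌉ of the month.
Days 1–7 hold the 1st Sunday, 8–14 the 2nd, 15–21 the 3rd, 22–28 the 4th, 29–31 the 5th.
23 is in the range for the 4th.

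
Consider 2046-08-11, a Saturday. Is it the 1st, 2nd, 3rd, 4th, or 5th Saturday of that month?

2nd

Day 11 falls in week ⌈11/7⌉ of the month.
Days 1–7 hold the 1st Saturday, 8–14 the 2nd, 15–21 the 3rd, 22–28 the 4th, 29–31 the 5th.
11 is in the range for the 2nd.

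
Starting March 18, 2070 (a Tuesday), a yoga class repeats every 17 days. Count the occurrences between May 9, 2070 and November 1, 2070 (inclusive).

Occurrences land 17·i days after March 18, 2070 for i = 0, 1, 2, …
May 9, 2070 is 52 days after the start; 52 ÷ 17 = 3 remainder 1; since the remainder is 1, round up to i = 4. First occurrence in the window: #5 on May 25, 2070 (4×17 = 68 days in).
November 1, 2070 is 228 days after the start; 228 ÷ 17 = 13 remainder 7. Last occurrence in the window: #14 on October 25, 2070.
Occurrences #5 through #14: 10 in total.

10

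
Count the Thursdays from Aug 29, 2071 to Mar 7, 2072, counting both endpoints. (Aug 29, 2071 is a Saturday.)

Aug 29, 2071 is a Saturday; the first Thursday on or after it is Sep 3, 2071 (5 days later).
From Sep 3, 2071 to Mar 7, 2072: 27 + 31 + 30 + 31 + 31 + 29 + 7 = 186 days (rest of Sep, Oct, Nov, Dec, Jan, Feb, Mar).
186 ÷ 7 = 26 full weeks with remainder 4, so 26 more Thursdays after the first → 27.

27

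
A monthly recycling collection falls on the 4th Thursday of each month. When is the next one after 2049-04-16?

2049-04-22

April 2049 starts on a Thursday; its first Thursday is the 1st, so the 4th Thursday is the 22nd — 2049-04-22.
2049-04-22 is after 2049-04-16, so that is the next one.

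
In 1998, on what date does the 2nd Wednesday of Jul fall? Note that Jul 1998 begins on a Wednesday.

Jul 8, 1998

Jul 1998 begins on a Wednesday, so the first Wednesday is Jul 1.
The 2nd Wednesday is 1 weeks later: 1 + 7 = 8.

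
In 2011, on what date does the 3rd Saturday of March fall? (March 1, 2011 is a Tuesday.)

March 19, 2011

March 2011 begins on a Tuesday, so the first Saturday is March 5 (4 days later).
The 3rd Saturday is 2 weeks later: 5 + 14 = 19.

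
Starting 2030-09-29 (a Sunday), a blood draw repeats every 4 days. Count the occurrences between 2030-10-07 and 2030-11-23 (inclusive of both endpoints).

12

Occurrences land 4·i days after 2030-09-29 for i = 0, 1, 2, …
2030-10-07 is 8 days after the start; 8 ÷ 4 = 2 remainder 0. First occurrence in the window: #3 on 2030-10-07 (2×4 = 8 days in).
2030-11-23 is 55 days after the start; 55 ÷ 4 = 13 remainder 3. Last occurrence in the window: #14 on 2030-11-20.
Occurrences #3 through #14: 12 in total.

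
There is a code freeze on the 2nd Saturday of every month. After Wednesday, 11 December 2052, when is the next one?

December 2052 starts on a Sunday; its first Saturday is the 7th, so the 2nd Saturday is the 14th — 14 December 2052.
14 December 2052 is after 11 December 2052, so that is the next one.

14 December 2052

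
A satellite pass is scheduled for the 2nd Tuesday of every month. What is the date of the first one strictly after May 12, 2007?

June 12, 2007

May 2007 starts on a Tuesday; its first Tuesday is the 1st, so the 2nd Tuesday is the 8th — May 8, 2007.
That is not after May 12, 2007, so look at June 2007.
June 2007 starts on a Friday; its first Tuesday is the 5th, so the 2nd Tuesday is the 12th — June 12, 2007.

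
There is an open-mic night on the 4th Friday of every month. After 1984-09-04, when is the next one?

September 1984 starts on a Saturday; its first Friday is the 7th, so the 4th Friday is the 28th — 1984-09-28.
1984-09-28 is after 1984-09-04, so that is the next one.

1984-09-28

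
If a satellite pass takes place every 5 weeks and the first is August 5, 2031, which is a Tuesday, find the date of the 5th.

December 23, 2031

The 5th occurrence is 4 intervals after the first: 4 × 35 = 140 days after August 5, 2031.
August has 31 days — 26 days to the end of August leaves 114.
September has 30 days (84 left).
October has 31 days (53 left).
November has 30 days (23 left).
23 days into December → December 23, 2031.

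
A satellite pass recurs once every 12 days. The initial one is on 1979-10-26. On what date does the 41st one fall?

1981-02-17

The 41st occurrence is 40 intervals after the first: 40 × 12 = 480 days after 1979-10-26.
October has 31 days — 5 days to the end of October leaves 475.
From end of October to end of 1979 is 61 days (414 left).
1980 has 366 days (48 left).
January has 31 days (17 left).
17 days into February → 1981-02-17.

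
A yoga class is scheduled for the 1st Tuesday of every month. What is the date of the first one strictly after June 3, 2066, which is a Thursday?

July 6, 2066

June 2066 starts on a Tuesday, so its 1st Tuesday is June 1, 2066.
That is not after June 3, 2066, so look at July 2066.
July 2066 starts on a Thursday, so its 1st Tuesday is July 6, 2066 (5 days in).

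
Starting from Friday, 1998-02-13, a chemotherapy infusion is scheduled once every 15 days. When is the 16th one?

The 16th occurrence is 15 intervals after the first: 15 × 15 = 225 days after 1998-02-13.
February has 28 days — 15 days to the end of February leaves 210.
March has 31 days (179 left).
April has 30 days (149 left).
May has 31 days (118 left).
June has 30 days (88 left).
July has 31 days (57 left).
August has 31 days (26 left).
26 days into September → 1998-09-26.

1998-09-26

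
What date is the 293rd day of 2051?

January has 31 days (293 − 31 = 262 remain).
February has 28 days (262 − 28 = 234 remain).
March has 31 days (234 − 31 = 203 remain).
April has 30 days (203 − 30 = 173 remain).
May has 31 days (173 − 31 = 142 remain).
June has 30 days (142 − 30 = 112 remain).
July has 31 days (112 − 31 = 81 remain).
August has 31 days (81 − 31 = 50 remain).
September has 30 days (50 − 30 = 20 remain).
20 into October → October 20.

20 October 2051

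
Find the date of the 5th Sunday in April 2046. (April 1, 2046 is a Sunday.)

2046-04-29

April 2046 begins on a Sunday, so the first Sunday is April 1.
The 5th Sunday is 4 weeks later: 1 + 28 = 29.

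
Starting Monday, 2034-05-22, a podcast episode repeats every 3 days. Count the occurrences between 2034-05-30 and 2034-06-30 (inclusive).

Occurrences land 3·i days after 2034-05-22 for i = 0, 1, 2, …
2034-05-30 is 8 days after the start; 8 ÷ 3 = 2 remainder 2; since the remainder is 2, round up to i = 3. First occurrence in the window: #4 on 2034-05-31 (3×3 = 9 days in).
2034-06-30 is 39 days after the start; 39 ÷ 3 = 13 remainder 0. Last occurrence in the window: #14 on 2034-06-30.
Occurrences #4 through #14: 11 in total.

11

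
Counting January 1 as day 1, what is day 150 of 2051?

2051-05-30

January has 31 days (150 − 31 = 119 remain).
February has 28 days (119 − 28 = 91 remain).
March has 31 days (91 − 31 = 60 remain).
April has 30 days (60 − 30 = 30 remain).
30 into May → May 30.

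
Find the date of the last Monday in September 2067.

September 2067 begins on a Thursday, so the first Monday is September 5 (4 days later).
September 2067 has 30 days. Adding weeks: 5, 12, 19, 26 — the last one ≤ 30 is the 26th.

September 26, 2067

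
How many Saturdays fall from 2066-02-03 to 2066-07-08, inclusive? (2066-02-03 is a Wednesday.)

22

2066-02-03 is a Wednesday; the first Saturday on or after it is 2066-02-06 (3 days later).
From 2066-02-06 to 2066-07-08: 22 + 31 + 30 + 31 + 30 + 8 = 152 days (rest of February, March, April, May, June, July).
152 ÷ 7 = 21 full weeks with remainder 5, so 21 more Saturdays after the first → 22.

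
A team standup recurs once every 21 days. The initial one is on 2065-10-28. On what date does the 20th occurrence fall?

2066-12-01

The 20th occurrence is 19 intervals after the first: 19 × 21 = 399 days after 2065-10-28.
October has 31 days — 3 days to the end of October leaves 396.
November has 30 days (366 left).
December has 31 days (335 left).
January has 31 days (304 left).
February has 28 days (276 left).
March has 31 days (245 left).
April has 30 days (215 left).
May has 31 days (184 left).
June has 30 days (154 left).
July has 31 days (123 left).
August has 31 days (92 left).
September has 30 days (62 left).
October has 31 days (31 left).
November has 30 days (1 left).
1 day into December → 2066-12-01.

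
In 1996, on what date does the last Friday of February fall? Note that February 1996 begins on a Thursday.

February 1996 begins on a Thursday, so the first Friday is February 2 (1 day later).
February 1996 has 29 days. Adding weeks: 2, 9, 16, 23 — the last one ≤ 29 is the 23rd.

1996-02-23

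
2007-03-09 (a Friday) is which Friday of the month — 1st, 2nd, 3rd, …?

2nd

Day 9 falls in week ⌈9/7⌉ of the month.
Days 1–7 hold the 1st Friday, 8–14 the 2nd, 15–21 the 3rd, 22–28 the 4th, 29–31 the 5th.
9 is in the range for the 2nd.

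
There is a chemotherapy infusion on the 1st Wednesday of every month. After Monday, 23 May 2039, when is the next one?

May 2039 starts on a Sunday, so its 1st Wednesday is 4 May 2039 (3 days in).
That is not after 23 May 2039, so look at June 2039.
June 2039 starts on a Wednesday, so its 1st Wednesday is 1 June 2039.

1 June 2039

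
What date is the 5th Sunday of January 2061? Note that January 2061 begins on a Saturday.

January 30, 2061

January 2061 begins on a Saturday, so the first Sunday is January 2 (1 day later).
The 5th Sunday is 4 weeks later: 2 + 28 = 30.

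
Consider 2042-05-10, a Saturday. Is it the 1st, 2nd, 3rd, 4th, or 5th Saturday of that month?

2nd

Day 10 falls in week ⌈10/7⌉ of the month.
Days 1–7 hold the 1st Saturday, 8–14 the 2nd, 15–21 the 3rd, 22–28 the 4th, 29–31 the 5th.
10 is in the range for the 2nd.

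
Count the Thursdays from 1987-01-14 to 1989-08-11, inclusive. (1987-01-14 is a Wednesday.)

1987-01-14 is a Wednesday; the first Thursday on or after it is 1987-01-15 (1 day later).
From 1987-01-15 to 1989-08-11: 350 + 366 + 223 = 939 days (rest of 1987, 1988, to 1989-08-11 in 1989).
939 ÷ 7 = 134 full weeks with remainder 1, so 134 more Thursdays after the first → 135.

135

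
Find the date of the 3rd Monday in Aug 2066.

Aug 16, 2066

Aug 2066 begins on a Sunday, so the first Monday is Aug 2 (1 day later).
The 3rd Monday is 2 weeks later: 2 + 14 = 16.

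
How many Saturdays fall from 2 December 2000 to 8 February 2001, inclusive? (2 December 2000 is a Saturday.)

2 December 2000 is a Saturday; the first Saturday on or after it is 2 December 2000.
From 2 December 2000 to 8 February 2001: 29 + 31 + 8 = 68 days (rest of December, January, February).
68 ÷ 7 = 9 full weeks with remainder 5, so 9 more Saturdays after the first → 10.

10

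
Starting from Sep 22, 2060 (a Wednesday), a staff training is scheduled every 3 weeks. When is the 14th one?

Jun 22, 2061

The 14th occurrence is 13 intervals after the first: 13 × 21 = 273 days after Sep 22, 2060.
Sep has 30 days — 8 days to the end of Sep leaves 265.
Oct has 31 days (234 left).
Nov has 30 days (204 left).
Dec has 31 days (173 left).
Jan has 31 days (142 left).
Feb has 28 days (114 left).
Mar has 31 days (83 left).
Apr has 30 days (53 left).
May has 31 days (22 left).
22 days into Jun → Jun 22, 2061.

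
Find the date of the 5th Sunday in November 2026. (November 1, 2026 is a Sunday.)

November 2026 begins on a Sunday, so the first Sunday is November 1.
The 5th Sunday is 4 weeks later: 1 + 28 = 29.

November 29, 2026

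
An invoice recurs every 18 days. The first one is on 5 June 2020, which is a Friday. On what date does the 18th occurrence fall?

The 18th occurrence is 17 intervals after the first: 17 × 18 = 306 days after 5 June 2020.
June has 30 days — 25 days to the end of June leaves 281.
July has 31 days (250 left).
August has 31 days (219 left).
September has 30 days (189 left).
October has 31 days (158 left).
November has 30 days (128 left).
December has 31 days (97 left).
January has 31 days (66 left).
February has 28 days (38 left).
March has 31 days (7 left).
7 days into April → 7 April 2021.

7 April 2021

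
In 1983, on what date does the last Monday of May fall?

May 30, 1983

May 1983 begins on a Sunday, so the first Monday is May 2 (1 day later).
May 1983 has 31 days. Adding weeks: 2, 9, 16, 23, 30 — the last one ≤ 31 is the 30th.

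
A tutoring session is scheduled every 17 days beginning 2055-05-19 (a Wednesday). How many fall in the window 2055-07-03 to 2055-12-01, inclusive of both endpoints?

9

Occurrences land 17·i days after 2055-05-19 for i = 0, 1, 2, …
2055-07-03 is 45 days after the start; 45 ÷ 17 = 2 remainder 11; since the remainder is 11, round up to i = 3. First occurrence in the window: #4 on 2055-07-09 (3×17 = 51 days in).
2055-12-01 is 196 days after the start; 196 ÷ 17 = 11 remainder 9. Last occurrence in the window: #12 on 2055-11-22.
Occurrences #4 through #12: 9 in total.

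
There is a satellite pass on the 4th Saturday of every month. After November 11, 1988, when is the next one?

November 1988 starts on a Tuesday; its first Saturday is the 5th, so the 4th Saturday is the 26th — November 26, 1988.
November 26, 1988 is after November 11, 1988, so that is the next one.

November 26, 1988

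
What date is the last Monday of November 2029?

26 November 2029

November 2029 begins on a Thursday, so the first Monday is November 5 (4 days later).
November 2029 has 30 days. Adding weeks: 5, 12, 19, 26 — the last one ≤ 30 is the 26th.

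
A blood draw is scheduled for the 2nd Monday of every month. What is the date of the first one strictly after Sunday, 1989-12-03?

December 1989 starts on a Friday; its first Monday is the 4th, so the 2nd Monday is the 11th — 1989-12-11.
1989-12-11 is after 1989-12-03, so that is the next one.

1989-12-11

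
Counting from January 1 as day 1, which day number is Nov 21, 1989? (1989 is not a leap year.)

325

Days in months before Nov: 31 + 28 + 31 + 30 + 31 + 30 + 31 + 31 + 30 + 31 = 304.
Plus 21 days into Nov → day 325.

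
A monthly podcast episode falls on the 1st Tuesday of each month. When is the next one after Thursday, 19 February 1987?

February 1987 starts on a Sunday, so its 1st Tuesday is 3 February 1987 (2 days in).
That is not after 19 February 1987, so look at March 1987.
March 1987 starts on a Sunday, so its 1st Tuesday is 3 March 1987 (2 days in).

3 March 1987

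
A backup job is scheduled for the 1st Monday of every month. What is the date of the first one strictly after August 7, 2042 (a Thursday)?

August 2042 starts on a Friday, so its 1st Monday is August 4, 2042 (3 days in).
That is not after August 7, 2042, so look at September 2042.
September 2042 starts on a Monday, so its 1st Monday is September 1, 2042.

September 1, 2042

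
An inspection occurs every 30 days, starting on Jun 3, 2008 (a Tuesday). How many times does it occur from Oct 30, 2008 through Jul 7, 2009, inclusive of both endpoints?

Occurrences land 30·i days after Jun 3, 2008 for i = 0, 1, 2, …
Oct 30, 2008 is 149 days after the start; 149 ÷ 30 = 4 remainder 29; since the remainder is 29, round up to i = 5. First occurrence in the window: #6 on Oct 31, 2008 (5×30 = 150 days in).
Jul 7, 2009 is 399 days after the start; 399 ÷ 30 = 13 remainder 9. Last occurrence in the window: #14 on Jun 28, 2009.
Occurrences #6 through #14: 9 in total.

9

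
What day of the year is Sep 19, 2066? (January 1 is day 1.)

262

Days in months before Sep: 31 + 28 + 31 + 30 + 31 + 30 + 31 + 31 = 243.
Plus 19 days into Sep → day 262.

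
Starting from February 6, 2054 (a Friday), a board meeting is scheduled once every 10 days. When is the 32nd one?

December 13, 2054

The 32nd occurrence is 31 intervals after the first: 31 × 10 = 310 days after February 6, 2054.
February has 28 days — 22 days to the end of February leaves 288.
March has 31 days (257 left).
April has 30 days (227 left).
May has 31 days (196 left).
June has 30 days (166 left).
July has 31 days (135 left).
August has 31 days (104 left).
September has 30 days (74 left).
October has 31 days (43 left).
November has 30 days (13 left).
13 days into December → December 13, 2054.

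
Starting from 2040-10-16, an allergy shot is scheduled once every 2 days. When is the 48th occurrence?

2041-01-18

The 48th occurrence is 47 intervals after the first: 47 × 2 = 94 days after 2040-10-16.
October has 31 days — 15 days to the end of October leaves 79.
November has 30 days (49 left).
December has 31 days (18 left).
18 days into January → 2041-01-18.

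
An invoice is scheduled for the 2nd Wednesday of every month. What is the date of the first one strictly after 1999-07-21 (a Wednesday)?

July 1999 starts on a Thursday; its first Wednesday is the 7th, so the 2nd Wednesday is the 14th — 1999-07-14.
That is not after 1999-07-21, so look at August 1999.
August 1999 starts on a Sunday; its first Wednesday is the 4th, so the 2nd Wednesday is the 11th — 1999-08-11.

1999-08-11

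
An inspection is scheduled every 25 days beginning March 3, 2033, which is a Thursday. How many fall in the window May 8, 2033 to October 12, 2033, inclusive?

6

Occurrences land 25·i days after March 3, 2033 for i = 0, 1, 2, …
May 8, 2033 is 66 days after the start; 66 ÷ 25 = 2 remainder 16; since the remainder is 16, round up to i = 3. First occurrence in the window: #4 on May 17, 2033 (3×25 = 75 days in).
October 12, 2033 is 223 days after the start; 223 ÷ 25 = 8 remainder 23. Last occurrence in the window: #9 on September 19, 2033.
Occurrences #4 through #9: 6 in total.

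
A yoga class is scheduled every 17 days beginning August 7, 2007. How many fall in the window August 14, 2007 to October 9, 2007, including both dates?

Occurrences land 17·i days after August 7, 2007 for i = 0, 1, 2, …
August 14, 2007 is 7 days after the start; 7 ÷ 17 = 0 remainder 7; since the remainder is 7, round up to i = 1. First occurrence in the window: #2 on August 24, 2007 (1×17 = 17 days in).
October 9, 2007 is 63 days after the start; 63 ÷ 17 = 3 remainder 12. Last occurrence in the window: #4 on September 27, 2007.
Occurrences #2 through #4: 3 in total.

3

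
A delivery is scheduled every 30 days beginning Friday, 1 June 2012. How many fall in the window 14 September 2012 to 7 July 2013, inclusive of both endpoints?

Occurrences land 30·i days after 1 June 2012 for i = 0, 1, 2, …
14 September 2012 is 105 days after the start; 105 ÷ 30 = 3 remainder 15; since the remainder is 15, round up to i = 4. First occurrence in the window: #5 on 29 September 2012 (4×30 = 120 days in).
7 July 2013 is 401 days after the start; 401 ÷ 30 = 13 remainder 11. Last occurrence in the window: #14 on 26 June 2013.
Occurrences #5 through #14: 10 in total.

10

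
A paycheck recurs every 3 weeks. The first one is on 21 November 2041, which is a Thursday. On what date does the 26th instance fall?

The 26th occurrence is 25 intervals after the first: 25 × 21 = 525 days after 21 November 2041.
November has 30 days — 9 days to the end of November leaves 516.
From end of November to end of 2041 is 31 days (485 left).
2042 has 365 days (120 left).
January has 31 days (89 left).
February has 28 days (61 left).
March has 31 days (30 left).
30 days into April → 30 April 2043.

30 April 2043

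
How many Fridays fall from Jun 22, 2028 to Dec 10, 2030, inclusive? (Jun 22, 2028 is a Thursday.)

Jun 22, 2028 is a Thursday; the first Friday on or after it is Jun 23, 2028 (1 day later).
From Jun 23, 2028 to Dec 10, 2030: 191 + 365 + 344 = 900 days (rest of 2028, 2029, to Dec 10, 2030 in 2030).
900 ÷ 7 = 128 full weeks with remainder 4, so 128 more Fridays after the first → 129.

129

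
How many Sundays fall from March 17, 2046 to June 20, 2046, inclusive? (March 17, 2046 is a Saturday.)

14

March 17, 2046 is a Saturday; the first Sunday on or after it is March 18, 2046 (1 day later).
From March 18, 2046 to June 20, 2046: 13 + 30 + 31 + 20 = 94 days (rest of March, April, May, June).
94 ÷ 7 = 13 full weeks with remainder 3, so 13 more Sundays after the first → 14.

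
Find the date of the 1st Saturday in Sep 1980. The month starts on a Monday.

Sep 1980 begins on a Monday, so the first Saturday is Sep 6 (5 days later).

Sep 6, 1980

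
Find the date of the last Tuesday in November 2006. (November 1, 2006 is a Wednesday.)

November 28, 2006

November 2006 begins on a Wednesday, so the first Tuesday is November 7 (6 days later).
November 2006 has 30 days. Adding weeks: 7, 14, 21, 28 — the last one ≤ 30 is the 28th.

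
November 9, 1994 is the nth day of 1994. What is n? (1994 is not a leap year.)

313

Days in months before November: 31 + 28 + 31 + 30 + 31 + 30 + 31 + 31 + 30 + 31 = 304.
Plus 9 days into November → day 313.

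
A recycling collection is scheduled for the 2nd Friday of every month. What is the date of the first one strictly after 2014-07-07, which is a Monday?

July 2014 starts on a Tuesday; its first Friday is the 4th, so the 2nd Friday is the 11th — 2014-07-11.
2014-07-11 is after 2014-07-07, so that is the next one.

2014-07-11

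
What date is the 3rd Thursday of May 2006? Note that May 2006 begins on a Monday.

May 2006 begins on a Monday, so the first Thursday is May 4 (3 days later).
The 3rd Thursday is 2 weeks later: 4 + 14 = 18.

May 18, 2006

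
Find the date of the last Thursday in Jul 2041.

The first Thursday of Jul 2041 is Jul 4.
Jul 2041 has 31 days. Adding weeks: 4, 11, 18, 25 — the last one ≤ 31 is the 25th.

Jul 25, 2041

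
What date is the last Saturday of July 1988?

July 1988 begins on a Friday, so the first Saturday is July 2 (1 day later).
July 1988 has 31 days. Adding weeks: 2, 9, 16, 23, 30 — the last one ≤ 31 is the 30th.

30 July 1988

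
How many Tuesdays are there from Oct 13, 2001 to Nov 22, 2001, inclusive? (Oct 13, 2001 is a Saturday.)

6

Oct 13, 2001 is a Saturday; the first Tuesday on or after it is Oct 16, 2001 (3 days later).
From Oct 16, 2001 to Nov 22, 2001: 15 + 22 = 37 days (rest of Oct, Nov).
37 ÷ 7 = 5 full weeks with remainder 2, so 5 more Tuesdays after the first → 6.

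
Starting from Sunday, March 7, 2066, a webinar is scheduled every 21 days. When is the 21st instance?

May 1, 2067

The 21st occurrence is 20 intervals after the first: 20 × 21 = 420 days after March 7, 2066.
March has 31 days — 24 days to the end of March leaves 396.
April has 30 days (366 left).
May has 31 days (335 left).
June has 30 days (305 left).
July has 31 days (274 left).
August has 31 days (243 left).
September has 30 days (213 left).
October has 31 days (182 left).
November has 30 days (152 left).
December has 31 days (121 left).
January has 31 days (90 left).
February has 28 days (62 left).
March has 31 days (31 left).
April has 30 days (1 left).
1 day into May → May 1, 2067.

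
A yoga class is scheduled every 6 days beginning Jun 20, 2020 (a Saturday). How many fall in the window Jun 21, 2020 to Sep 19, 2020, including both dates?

Occurrences land 6·i days after Jun 20, 2020 for i = 0, 1, 2, …
Jun 21, 2020 is 1 day after the start; 1 ÷ 6 = 0 remainder 1; since the remainder is 1, round up to i = 1. First occurrence in the window: #2 on Jun 26, 2020 (1×6 = 6 days in).
Sep 19, 2020 is 91 days after the start; 91 ÷ 6 = 15 remainder 1. Last occurrence in the window: #16 on Sep 18, 2020.
Occurrences #2 through #16: 15 in total.

15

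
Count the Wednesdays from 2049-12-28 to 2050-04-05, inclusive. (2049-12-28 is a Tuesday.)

14

2049-12-28 is a Tuesday; the first Wednesday on or after it is 2049-12-29 (1 day later).
From 2049-12-29 to 2050-04-05: 2 + 31 + 28 + 31 + 5 = 97 days (rest of December, January, February, March, April).
97 ÷ 7 = 13 full weeks with remainder 6, so 13 more Wednesdays after the first → 14.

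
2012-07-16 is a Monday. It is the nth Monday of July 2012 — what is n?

Day 16 falls in week ⌈16/7⌉ of the month.
Days 1–7 hold the 1st Monday, 8–14 the 2nd, 15–21 the 3rd, 22–28 the 4th, 29–31 the 5th.
16 is in the range for the 3rd.

3rd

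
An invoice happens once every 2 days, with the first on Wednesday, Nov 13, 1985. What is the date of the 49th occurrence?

Feb 17, 1986

The 49th occurrence is 48 intervals after the first: 48 × 2 = 96 days after Nov 13, 1985.
Nov has 30 days — 17 days to the end of Nov leaves 79.
Dec has 31 days (48 left).
Jan has 31 days (17 left).
17 days into Feb → Feb 17, 1986.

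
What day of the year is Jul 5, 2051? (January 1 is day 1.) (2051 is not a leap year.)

Days in months before Jul: 31 + 28 + 31 + 30 + 31 + 30 = 181.
Plus 5 days into Jul → day 186.

186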